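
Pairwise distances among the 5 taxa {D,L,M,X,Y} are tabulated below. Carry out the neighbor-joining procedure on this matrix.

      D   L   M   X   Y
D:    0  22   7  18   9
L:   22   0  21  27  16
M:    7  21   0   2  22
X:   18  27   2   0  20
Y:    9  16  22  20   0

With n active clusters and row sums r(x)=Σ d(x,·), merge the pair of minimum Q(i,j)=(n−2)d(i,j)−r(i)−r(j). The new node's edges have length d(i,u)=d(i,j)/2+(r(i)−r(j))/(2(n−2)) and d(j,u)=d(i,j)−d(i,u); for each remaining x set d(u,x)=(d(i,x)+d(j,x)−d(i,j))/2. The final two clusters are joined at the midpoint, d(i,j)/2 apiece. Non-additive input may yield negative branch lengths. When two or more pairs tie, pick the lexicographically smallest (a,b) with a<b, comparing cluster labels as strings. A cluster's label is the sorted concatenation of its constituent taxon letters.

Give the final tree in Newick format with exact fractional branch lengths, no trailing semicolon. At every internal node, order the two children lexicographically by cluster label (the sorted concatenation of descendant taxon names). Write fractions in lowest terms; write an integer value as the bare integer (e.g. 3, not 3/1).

(((D:11/4,(M:-3/2,X:7/2):35/4):19/4,L:12):2,Y:2)

1. join M+X (d=2, Q=-113) ⇒ MX; edges |M|=-3/2, |X|=7/2
  updated: d(D,MX)=23/2, d(L,MX)=23, d(MX,Y)=20
2. join D+MX (d=23/2, Q=-74) ⇒ DMX; edges |D|=11/4, |MX|=35/4
  updated: d(DMX,L)=67/4, d(DMX,Y)=35/4
3. join DMX+L (d=67/4, Q=-83/2) ⇒ DLMX; edges |DMX|=19/4, |L|=12
  updated: d(DLMX,Y)=4
4. join DLMX+Y (d=4) ⇒ DLMXY; edges |DLMX|=2, |Y|=2
final tree: (((D:11/4,(M:-3/2,X:7/2):35/4):19/4,L:12):2,Y:2)
total length: 137/4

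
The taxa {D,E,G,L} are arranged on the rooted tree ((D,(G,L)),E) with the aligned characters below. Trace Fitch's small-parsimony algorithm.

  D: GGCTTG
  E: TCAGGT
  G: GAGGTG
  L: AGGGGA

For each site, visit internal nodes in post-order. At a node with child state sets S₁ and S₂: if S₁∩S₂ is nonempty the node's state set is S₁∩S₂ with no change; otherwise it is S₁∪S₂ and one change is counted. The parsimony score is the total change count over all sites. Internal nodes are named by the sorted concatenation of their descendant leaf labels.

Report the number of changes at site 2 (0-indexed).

2

GL@0: {G} ∪ {A} = {A,G} (union, +1)
DGL@0: {G} ∩ {A,G} = {G} (intersection, +0)
DEGL@0: {G} ∪ {T} = {G,T} (union, +1)
GL@1: {A} ∪ {G} = {A,G} (union, +1)
DGL@1: {G} ∩ {A,G} = {G} (intersection, +0)
DEGL@1: {G} ∪ {C} = {C,G} (union, +1)
GL@2: {G} ∩ {G} = {G} (intersection, +0)
DGL@2: {C} ∪ {G} = {C,G} (union, +1)
DEGL@2: {C,G} ∪ {A} = {A,C,G} (union, +1)
GL@3: {G} ∩ {G} = {G} (intersection, +0)
DGL@3: {T} ∪ {G} = {G,T} (union, +1)
DEGL@3: {G,T} ∩ {G} = {G} (intersection, +0)
GL@4: {T} ∪ {G} = {G,T} (union, +1)
DGL@4: {T} ∩ {G,T} = {T} (intersection, +0)
DEGL@4: {T} ∪ {G} = {G,T} (union, +1)
GL@5: {G} ∪ {A} = {A,G} (union, +1)
DGL@5: {G} ∩ {A,G} = {G} (intersection, +0)
DEGL@5: {G} ∪ {T} = {G,T} (union, +1)
per-site changes: [2, 2, 2, 1, 2, 2]; total = 11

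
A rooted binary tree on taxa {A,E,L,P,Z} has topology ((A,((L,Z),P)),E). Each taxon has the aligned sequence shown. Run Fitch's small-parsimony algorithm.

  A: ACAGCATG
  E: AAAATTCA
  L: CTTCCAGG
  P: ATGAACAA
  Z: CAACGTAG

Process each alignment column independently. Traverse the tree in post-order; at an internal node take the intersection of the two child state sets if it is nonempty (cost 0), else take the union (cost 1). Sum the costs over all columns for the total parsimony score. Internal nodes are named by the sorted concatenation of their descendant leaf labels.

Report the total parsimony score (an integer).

site 0, node LZ: L={C} ∩ Z={C} → {C} (+0)
site 0, node LPZ: LZ={C} ∪ P={A} → {A,C} (+1)
site 0, node ALPZ: A={A} ∩ LPZ={A,C} → {A} (+0)
site 0, node AELPZ: ALPZ={A} ∩ E={A} → {A} (+0)
site 1, node LZ: L={T} ∪ Z={A} → {A,T} (+1)
site 1, node LPZ: LZ={A,T} ∩ P={T} → {T} (+0)
site 1, node ALPZ: A={C} ∪ LPZ={T} → {C,T} (+1)
site 1, node AELPZ: ALPZ={C,T} ∪ E={A} → {A,C,T} (+1)
site 2, node LZ: L={T} ∪ Z={A} → {A,T} (+1)
site 2, node LPZ: LZ={A,T} ∪ P={G} → {A,G,T} (+1)
site 2, node ALPZ: A={A} ∩ LPZ={A,G,T} → {A} (+0)
site 2, node AELPZ: ALPZ={A} ∩ E={A} → {A} (+0)
site 3, node LZ: L={C} ∩ Z={C} → {C} (+0)
site 3, node LPZ: LZ={C} ∪ P={A} → {A,C} (+1)
site 3, node ALPZ: A={G} ∪ LPZ={A,C} → {A,C,G} (+1)
site 3, node AELPZ: ALPZ={A,C,G} ∩ E={A} → {A} (+0)
site 4, node LZ: L={C} ∪ Z={G} → {C,G} (+1)
site 4, node LPZ: LZ={C,G} ∪ P={A} → {A,C,G} (+1)
site 4, node ALPZ: A={C} ∩ LPZ={A,C,G} → {C} (+0)
site 4, node AELPZ: ALPZ={C} ∪ E={T} → {C,T} (+1)
site 5, node LZ: L={A} ∪ Z={T} → {A,T} (+1)
site 5, node LPZ: LZ={A,T} ∪ P={C} → {A,C,T} (+1)
site 5, node ALPZ: A={A} ∩ LPZ={A,C,T} → {A} (+0)
site 5, node AELPZ: ALPZ={A} ∪ E={T} → {A,T} (+1)
site 6, node LZ: L={G} ∪ Z={A} → {A,G} (+1)
site 6, node LPZ: LZ={A,G} ∩ P={A} → {A} (+0)
site 6, node ALPZ: A={T} ∪ LPZ={A} → {A,T} (+1)
site 6, node AELPZ: ALPZ={A,T} ∪ E={C} → {A,C,T} (+1)
site 7, node LZ: L={G} ∩ Z={G} → {G} (+0)
site 7, node LPZ: LZ={G} ∪ P={A} → {A,G} (+1)
site 7, node ALPZ: A={G} ∩ LPZ={A,G} → {G} (+0)
site 7, node AELPZ: ALPZ={G} ∪ E={A} → {A,G} (+1)
per-site changes: [1, 3, 2, 2, 3, 3, 3, 2]; total = 19

19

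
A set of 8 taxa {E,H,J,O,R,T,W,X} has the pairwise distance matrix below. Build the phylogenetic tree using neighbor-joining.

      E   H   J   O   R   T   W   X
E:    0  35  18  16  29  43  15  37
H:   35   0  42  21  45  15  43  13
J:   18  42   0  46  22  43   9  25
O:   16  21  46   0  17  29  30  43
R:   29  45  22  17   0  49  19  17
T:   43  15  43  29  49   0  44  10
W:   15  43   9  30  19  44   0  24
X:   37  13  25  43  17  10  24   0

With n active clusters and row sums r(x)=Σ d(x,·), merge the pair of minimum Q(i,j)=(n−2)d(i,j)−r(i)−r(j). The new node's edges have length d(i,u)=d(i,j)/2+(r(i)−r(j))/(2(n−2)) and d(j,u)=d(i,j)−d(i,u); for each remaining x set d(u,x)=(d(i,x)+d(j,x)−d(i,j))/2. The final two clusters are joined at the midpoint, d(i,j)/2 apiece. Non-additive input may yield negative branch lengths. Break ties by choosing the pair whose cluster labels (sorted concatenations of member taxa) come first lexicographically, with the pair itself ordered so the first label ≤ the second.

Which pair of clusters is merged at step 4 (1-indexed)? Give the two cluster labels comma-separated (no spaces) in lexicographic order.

1. join H+T (d=15, Q=-357) ⇒ HT; edges |H|=71/12, |T|=109/12
  updated: d(E,HT)=63/2, d(HT,J)=35, d(HT,O)=35/2, d(HT,R)=79/2, d(HT,W)=36, d(HT,X)=4
2. join HT+X (d=4, Q=-587/2) ⇒ HTX; edges |HT|=67/20, |X|=13/20
  updated: d(E,HTX)=129/4, d(HTX,J)=28, d(HTX,O)=113/4, d(HTX,R)=105/4, d(HTX,W)=28
3. join J+W (d=9, Q=-188) ⇒ JW; edges |J|=29/4, |W|=7/4
  updated: d(E,JW)=12, d(HTX,JW)=47/2, d(JW,O)=67/2, d(JW,R)=16
4. join E+JW (d=12, Q=-553/4) ⇒ EJW; edges |E|=161/24, |JW|=127/24
  updated: d(EJW,HTX)=175/8, d(EJW,O)=75/4, d(EJW,R)=33/2
5. join EJW+HTX (d=175/8, Q=-359/4) ⇒ EHJTWX; edges |EJW|=49/8, |HTX|=63/4
  updated: d(EHJTWX,O)=201/16, d(EHJTWX,R)=167/16
6. join EHJTWX+O (d=201/16, Q=-40) ⇒ EHJOTWX; edges |EHJTWX|=3, |O|=153/16
  updated: d(EHJOTWX,R)=119/16
7. join EHJOTWX+R (d=119/16) ⇒ EHJORTWX; edges |EHJOTWX|=119/32, |R|=119/32
final tree: ((((E:161/24,(J:29/4,W:7/4):127/24):49/8,((H:71/12,T:109/12):67/20,X:13/20):63/4):3,O:153/16):119/32,R:119/32)
total length: 655/8

E,JW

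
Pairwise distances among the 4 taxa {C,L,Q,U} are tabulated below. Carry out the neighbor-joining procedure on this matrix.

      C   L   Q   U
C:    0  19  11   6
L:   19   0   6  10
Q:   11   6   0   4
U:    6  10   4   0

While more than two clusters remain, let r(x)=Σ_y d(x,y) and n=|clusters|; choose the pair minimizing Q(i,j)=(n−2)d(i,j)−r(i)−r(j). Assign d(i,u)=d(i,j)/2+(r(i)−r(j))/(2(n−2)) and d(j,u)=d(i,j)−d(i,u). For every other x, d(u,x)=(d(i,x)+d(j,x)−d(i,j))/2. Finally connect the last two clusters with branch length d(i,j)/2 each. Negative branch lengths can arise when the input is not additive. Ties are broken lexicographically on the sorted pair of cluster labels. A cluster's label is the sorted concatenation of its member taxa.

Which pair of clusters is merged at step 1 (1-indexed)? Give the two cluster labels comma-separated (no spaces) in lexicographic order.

C,U

1. join C+U (d=6, Q=-44) ⇒ CU; edges |C|=7, |U|=-1
  updated: d(CU,L)=23/2, d(CU,Q)=9/2
2. join CU+L (d=23/2, Q=-22) ⇒ CLU; edges |CU|=5, |L|=13/2
  updated: d(CLU,Q)=-1/2
3. join CLU+Q (d=-1/2) ⇒ CLQU; edges |CLU|=-1/4, |Q|=-1/4
final tree: (((C:7,U:-1):5,L:13/2):-1/4,Q:-1/4)
total length: 17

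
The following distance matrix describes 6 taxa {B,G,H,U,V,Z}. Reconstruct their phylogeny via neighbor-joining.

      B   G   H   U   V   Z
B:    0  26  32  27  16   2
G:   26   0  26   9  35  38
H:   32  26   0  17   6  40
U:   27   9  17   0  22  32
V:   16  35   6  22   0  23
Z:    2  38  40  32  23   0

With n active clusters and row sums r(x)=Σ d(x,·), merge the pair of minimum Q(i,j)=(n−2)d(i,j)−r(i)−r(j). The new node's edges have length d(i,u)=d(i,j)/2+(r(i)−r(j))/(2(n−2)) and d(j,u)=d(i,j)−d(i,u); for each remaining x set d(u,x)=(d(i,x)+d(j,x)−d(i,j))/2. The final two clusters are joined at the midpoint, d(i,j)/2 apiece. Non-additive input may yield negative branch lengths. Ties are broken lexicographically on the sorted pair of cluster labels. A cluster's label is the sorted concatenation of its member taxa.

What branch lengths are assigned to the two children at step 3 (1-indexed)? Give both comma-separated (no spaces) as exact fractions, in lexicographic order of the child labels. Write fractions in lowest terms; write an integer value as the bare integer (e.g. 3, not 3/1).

iteration 1: select B,Z (d=2, Q=-230); attach at lengths (-3, 5); label the merged cluster BZ
  updated: d(BZ,G)=31, d(BZ,H)=35, d(BZ,U)=57/2, d(BZ,V)=37/2
iteration 2: select G,U (d=9, Q=-301/2); attach at lengths (103/12, 5/12); label the merged cluster GU
  updated: d(BZ,GU)=101/4, d(GU,H)=17, d(GU,V)=24
iteration 3: select BZ,GU (d=101/4, Q=-189/2); attach at lengths (63/4, 19/2); label the merged cluster BGUZ
  updated: d(BGUZ,H)=107/8, d(BGUZ,V)=69/8
iteration 4: select BGUZ,H (d=107/8, Q=-28); attach at lengths (8, 43/8); label the merged cluster BGHUZ
  updated: d(BGHUZ,V)=5/8
iteration 5: select BGHUZ,V (d=5/8); attach at lengths (5/16, 5/16); label the merged cluster BGHUVZ
final tree: ((((B:-3,Z:5):63/4,(G:103/12,U:5/12):19/2):8,H:43/8):5/16,V:5/16)
total length: 201/4

63/4,19/2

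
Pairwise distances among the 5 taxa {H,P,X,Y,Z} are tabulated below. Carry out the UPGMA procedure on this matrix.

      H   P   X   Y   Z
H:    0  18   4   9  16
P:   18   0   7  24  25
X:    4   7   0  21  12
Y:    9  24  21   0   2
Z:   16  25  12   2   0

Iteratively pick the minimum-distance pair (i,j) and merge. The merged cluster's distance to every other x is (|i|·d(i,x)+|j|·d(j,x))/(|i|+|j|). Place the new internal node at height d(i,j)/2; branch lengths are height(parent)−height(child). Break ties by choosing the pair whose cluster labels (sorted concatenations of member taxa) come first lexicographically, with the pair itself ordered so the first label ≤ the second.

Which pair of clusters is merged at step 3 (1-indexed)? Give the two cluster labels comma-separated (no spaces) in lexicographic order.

iteration 1: select Y,Z (d=2); attach at lengths (1, 1); label the merged cluster YZ
  updated: d(H,YZ)=25/2, d(P,YZ)=49/2, d(X,YZ)=33/2
iteration 2: select H,X (d=4); attach at lengths (2, 2); label the merged cluster HX
  updated: d(HX,P)=25/2, d(HX,YZ)=29/2
iteration 3: select HX,P (d=25/2); attach at lengths (17/4, 25/4); label the merged cluster HPX
  updated: d(HPX,YZ)=107/6
iteration 4: select HPX,YZ (d=107/6); attach at lengths (8/3, 95/12); label the merged cluster HPXYZ
final tree: (((H:2,X:2):17/4,P:25/4):8/3,(Y:1,Z:1):95/12)
total length: 325/12

HX,P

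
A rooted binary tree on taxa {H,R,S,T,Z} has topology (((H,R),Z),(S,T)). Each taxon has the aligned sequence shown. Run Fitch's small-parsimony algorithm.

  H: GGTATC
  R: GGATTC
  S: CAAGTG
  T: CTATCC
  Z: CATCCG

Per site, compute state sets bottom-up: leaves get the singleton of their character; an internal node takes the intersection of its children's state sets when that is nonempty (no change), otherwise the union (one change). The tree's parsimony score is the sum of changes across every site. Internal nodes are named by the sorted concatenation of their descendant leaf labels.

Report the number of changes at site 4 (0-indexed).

2

HR@0: {G} ∩ {G} = {G} (intersection, +0)
HRZ@0: {G} ∪ {C} = {C,G} (union, +1)
ST@0: {C} ∩ {C} = {C} (intersection, +0)
HRSTZ@0: {C,G} ∩ {C} = {C} (intersection, +0)
HR@1: {G} ∩ {G} = {G} (intersection, +0)
HRZ@1: {G} ∪ {A} = {A,G} (union, +1)
ST@1: {A} ∪ {T} = {A,T} (union, +1)
HRSTZ@1: {A,G} ∩ {A,T} = {A} (intersection, +0)
HR@2: {T} ∪ {A} = {A,T} (union, +1)
HRZ@2: {A,T} ∩ {T} = {T} (intersection, +0)
ST@2: {A} ∩ {A} = {A} (intersection, +0)
HRSTZ@2: {T} ∪ {A} = {A,T} (union, +1)
HR@3: {A} ∪ {T} = {A,T} (union, +1)
HRZ@3: {A,T} ∪ {C} = {A,C,T} (union, +1)
ST@3: {G} ∪ {T} = {G,T} (union, +1)
HRSTZ@3: {A,C,T} ∩ {G,T} = {T} (intersection, +0)
HR@4: {T} ∩ {T} = {T} (intersection, +0)
HRZ@4: {T} ∪ {C} = {C,T} (union, +1)
ST@4: {T} ∪ {C} = {C,T} (union, +1)
HRSTZ@4: {C,T} ∩ {C,T} = {C,T} (intersection, +0)
HR@5: {C} ∩ {C} = {C} (intersection, +0)
HRZ@5: {C} ∪ {G} = {C,G} (union, +1)
ST@5: {G} ∪ {C} = {C,G} (union, +1)
HRSTZ@5: {C,G} ∩ {C,G} = {C,G} (intersection, +0)
per-site changes: [1, 2, 2, 3, 2, 2]; total = 12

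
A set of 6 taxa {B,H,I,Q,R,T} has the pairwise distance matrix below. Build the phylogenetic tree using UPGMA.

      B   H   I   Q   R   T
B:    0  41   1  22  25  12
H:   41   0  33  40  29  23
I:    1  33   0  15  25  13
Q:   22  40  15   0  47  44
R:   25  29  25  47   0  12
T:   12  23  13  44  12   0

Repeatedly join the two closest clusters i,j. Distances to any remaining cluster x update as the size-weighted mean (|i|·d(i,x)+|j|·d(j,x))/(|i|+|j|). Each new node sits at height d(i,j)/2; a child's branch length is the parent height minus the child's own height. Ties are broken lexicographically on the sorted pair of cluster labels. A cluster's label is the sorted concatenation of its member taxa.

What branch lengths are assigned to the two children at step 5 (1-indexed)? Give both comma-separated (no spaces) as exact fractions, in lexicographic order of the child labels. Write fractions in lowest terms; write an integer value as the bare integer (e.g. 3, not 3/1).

iteration 1: select B,I (d=1); attach at lengths (1/2, 1/2); label the merged cluster BI
  updated: d(BI,H)=37, d(BI,Q)=37/2, d(BI,R)=25, d(BI,T)=25/2
iteration 2: select R,T (d=12); attach at lengths (6, 6); label the merged cluster RT
  updated: d(BI,RT)=75/4, d(H,RT)=26, d(Q,RT)=91/2
iteration 3: select BI,Q (d=37/2); attach at lengths (35/4, 37/4); label the merged cluster BIQ
  updated: d(BIQ,H)=38, d(BIQ,RT)=83/3
iteration 4: select H,RT (d=26); attach at lengths (13, 7); label the merged cluster HRT
  updated: d(BIQ,HRT)=280/9
iteration 5: select BIQ,HRT (d=280/9); attach at lengths (227/36, 23/9); label the merged cluster BHIQRT
final tree: (((B:1/2,I:1/2):35/4,Q:37/4):227/36,(H:13,(R:6,T:6):7):23/9)
total length: 2155/36

227/36,23/9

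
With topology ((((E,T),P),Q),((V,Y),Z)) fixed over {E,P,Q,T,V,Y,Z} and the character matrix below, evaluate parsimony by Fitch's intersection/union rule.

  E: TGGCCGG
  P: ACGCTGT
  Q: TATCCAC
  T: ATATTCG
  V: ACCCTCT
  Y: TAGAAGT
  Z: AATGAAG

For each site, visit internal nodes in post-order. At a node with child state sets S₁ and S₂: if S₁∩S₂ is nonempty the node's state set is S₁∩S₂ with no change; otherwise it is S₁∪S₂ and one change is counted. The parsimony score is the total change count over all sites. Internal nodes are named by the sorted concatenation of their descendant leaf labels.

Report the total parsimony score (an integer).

25

[col 0] ET: children E:{T}, T:{A} ∪→ {A,T}; cost 1
[col 0] EPT: children ET:{A,T}, P:{A} ∩→ {A}; cost 0
[col 0] EPQT: children EPT:{A}, Q:{T} ∪→ {A,T}; cost 1
[col 0] VY: children V:{A}, Y:{T} ∪→ {A,T}; cost 1
[col 0] VYZ: children VY:{A,T}, Z:{A} ∩→ {A}; cost 0
[col 0] EPQTVYZ: children EPQT:{A,T}, VYZ:{A} ∩→ {A}; cost 0
[col 1] ET: children E:{G}, T:{T} ∪→ {G,T}; cost 1
[col 1] EPT: children ET:{G,T}, P:{C} ∪→ {C,G,T}; cost 1
[col 1] EPQT: children EPT:{C,G,T}, Q:{A} ∪→ {A,C,G,T}; cost 1
[col 1] VY: children V:{C}, Y:{A} ∪→ {A,C}; cost 1
[col 1] VYZ: children VY:{A,C}, Z:{A} ∩→ {A}; cost 0
[col 1] EPQTVYZ: children EPQT:{A,C,G,T}, VYZ:{A} ∩→ {A}; cost 0
[col 2] ET: children E:{G}, T:{A} ∪→ {A,G}; cost 1
[col 2] EPT: children ET:{A,G}, P:{G} ∩→ {G}; cost 0
[col 2] EPQT: children EPT:{G}, Q:{T} ∪→ {G,T}; cost 1
[col 2] VY: children V:{C}, Y:{G} ∪→ {C,G}; cost 1
[col 2] VYZ: children VY:{C,G}, Z:{T} ∪→ {C,G,T}; cost 1
[col 2] EPQTVYZ: children EPQT:{G,T}, VYZ:{C,G,T} ∩→ {G,T}; cost 0
[col 3] ET: children E:{C}, T:{T} ∪→ {C,T}; cost 1
[col 3] EPT: children ET:{C,T}, P:{C} ∩→ {C}; cost 0
[col 3] EPQT: children EPT:{C}, Q:{C} ∩→ {C}; cost 0
[col 3] VY: children V:{C}, Y:{A} ∪→ {A,C}; cost 1
[col 3] VYZ: children VY:{A,C}, Z:{G} ∪→ {A,C,G}; cost 1
[col 3] EPQTVYZ: children EPQT:{C}, VYZ:{A,C,G} ∩→ {C}; cost 0
[col 4] ET: children E:{C}, T:{T} ∪→ {C,T}; cost 1
[col 4] EPT: children ET:{C,T}, P:{T} ∩→ {T}; cost 0
[col 4] EPQT: children EPT:{T}, Q:{C} ∪→ {C,T}; cost 1
[col 4] VY: children V:{T}, Y:{A} ∪→ {A,T}; cost 1
[col 4] VYZ: children VY:{A,T}, Z:{A} ∩→ {A}; cost 0
[col 4] EPQTVYZ: children EPQT:{C,T}, VYZ:{A} ∪→ {A,C,T}; cost 1
[col 5] ET: children E:{G}, T:{C} ∪→ {C,G}; cost 1
[col 5] EPT: children ET:{C,G}, P:{G} ∩→ {G}; cost 0
[col 5] EPQT: children EPT:{G}, Q:{A} ∪→ {A,G}; cost 1
[col 5] VY: children V:{C}, Y:{G} ∪→ {C,G}; cost 1
[col 5] VYZ: children VY:{C,G}, Z:{A} ∪→ {A,C,G}; cost 1
[col 5] EPQTVYZ: children EPQT:{A,G}, VYZ:{A,C,G} ∩→ {A,G}; cost 0
[col 6] ET: children E:{G}, T:{G} ∩→ {G}; cost 0
[col 6] EPT: children ET:{G}, P:{T} ∪→ {G,T}; cost 1
[col 6] EPQT: children EPT:{G,T}, Q:{C} ∪→ {C,G,T}; cost 1
[col 6] VY: children V:{T}, Y:{T} ∩→ {T}; cost 0
[col 6] VYZ: children VY:{T}, Z:{G} ∪→ {G,T}; cost 1
[col 6] EPQTVYZ: children EPQT:{C,G,T}, VYZ:{G,T} ∩→ {G,T}; cost 0
per-site changes: [3, 4, 4, 3, 4, 4, 3]; total = 25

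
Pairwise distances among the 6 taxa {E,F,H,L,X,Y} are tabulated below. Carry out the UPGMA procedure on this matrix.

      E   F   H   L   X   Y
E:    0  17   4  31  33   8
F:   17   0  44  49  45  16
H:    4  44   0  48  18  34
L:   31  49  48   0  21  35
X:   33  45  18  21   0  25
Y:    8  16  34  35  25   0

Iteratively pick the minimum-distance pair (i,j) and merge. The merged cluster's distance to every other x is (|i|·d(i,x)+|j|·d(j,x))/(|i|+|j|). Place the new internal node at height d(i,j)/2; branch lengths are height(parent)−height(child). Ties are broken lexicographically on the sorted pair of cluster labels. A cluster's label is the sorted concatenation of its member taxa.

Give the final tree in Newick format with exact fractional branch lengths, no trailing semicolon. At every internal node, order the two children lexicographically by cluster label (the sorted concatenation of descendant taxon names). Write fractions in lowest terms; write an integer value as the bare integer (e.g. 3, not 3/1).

iteration 1: select E,H (d=4); attach at lengths (2, 2); label the merged cluster EH
  updated: d(EH,F)=61/2, d(EH,L)=79/2, d(EH,X)=51/2, d(EH,Y)=21
iteration 2: select F,Y (d=16); attach at lengths (8, 8); label the merged cluster FY
  updated: d(EH,FY)=103/4, d(FY,L)=42, d(FY,X)=35
iteration 3: select L,X (d=21); attach at lengths (21/2, 21/2); label the merged cluster LX
  updated: d(EH,LX)=65/2, d(FY,LX)=77/2
iteration 4: select EH,FY (d=103/4); attach at lengths (87/8, 39/8); label the merged cluster EFHY
  updated: d(EFHY,LX)=71/2
iteration 5: select EFHY,LX (d=71/2); attach at lengths (39/8, 29/4); label the merged cluster EFHLXY
final tree: (((E:2,H:2):87/8,(F:8,Y:8):39/8):39/8,(L:21/2,X:21/2):29/4)
total length: 551/8

(((E:2,H:2):87/8,(F:8,Y:8):39/8):39/8,(L:21/2,X:21/2):29/4)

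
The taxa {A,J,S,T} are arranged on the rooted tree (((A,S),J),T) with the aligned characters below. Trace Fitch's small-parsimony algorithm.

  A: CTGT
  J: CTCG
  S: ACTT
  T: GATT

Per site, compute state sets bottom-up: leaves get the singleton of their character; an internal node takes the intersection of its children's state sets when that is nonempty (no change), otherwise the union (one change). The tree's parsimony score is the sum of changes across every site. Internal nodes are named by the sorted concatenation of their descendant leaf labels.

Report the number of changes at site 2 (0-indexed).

2

site 0, node AS: A={C} ∪ S={A} → {A,C} (+1)
site 0, node AJS: AS={A,C} ∩ J={C} → {C} (+0)
site 0, node AJST: AJS={C} ∪ T={G} → {C,G} (+1)
site 1, node AS: A={T} ∪ S={C} → {C,T} (+1)
site 1, node AJS: AS={C,T} ∩ J={T} → {T} (+0)
site 1, node AJST: AJS={T} ∪ T={A} → {A,T} (+1)
site 2, node AS: A={G} ∪ S={T} → {G,T} (+1)
site 2, node AJS: AS={G,T} ∪ J={C} → {C,G,T} (+1)
site 2, node AJST: AJS={C,G,T} ∩ T={T} → {T} (+0)
site 3, node AS: A={T} ∩ S={T} → {T} (+0)
site 3, node AJS: AS={T} ∪ J={G} → {G,T} (+1)
site 3, node AJST: AJS={G,T} ∩ T={T} → {T} (+0)
per-site changes: [2, 2, 2, 1]; total = 7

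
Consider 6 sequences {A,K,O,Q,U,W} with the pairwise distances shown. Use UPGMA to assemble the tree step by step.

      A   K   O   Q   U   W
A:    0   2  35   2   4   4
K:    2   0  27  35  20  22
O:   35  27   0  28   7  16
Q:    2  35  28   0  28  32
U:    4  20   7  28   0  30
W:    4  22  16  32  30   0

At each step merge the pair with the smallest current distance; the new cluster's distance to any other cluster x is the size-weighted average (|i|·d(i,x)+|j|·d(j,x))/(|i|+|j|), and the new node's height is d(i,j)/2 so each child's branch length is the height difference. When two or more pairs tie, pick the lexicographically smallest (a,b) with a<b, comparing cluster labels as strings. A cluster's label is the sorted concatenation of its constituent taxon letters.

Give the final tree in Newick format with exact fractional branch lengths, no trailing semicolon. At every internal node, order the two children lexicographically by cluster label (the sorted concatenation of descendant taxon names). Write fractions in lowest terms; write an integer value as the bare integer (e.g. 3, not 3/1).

((((A:1,K:1):11/2,W:13/2):9/2,(O:7/2,U:7/2):15/2):3/2,Q:25/2)

iteration 1: select A,K (d=2); attach at lengths (1, 1); label the merged cluster AK
  updated: d(AK,O)=31, d(AK,Q)=37/2, d(AK,U)=12, d(AK,W)=13
iteration 2: select O,U (d=7); attach at lengths (7/2, 7/2); label the merged cluster OU
  updated: d(AK,OU)=43/2, d(OU,Q)=28, d(OU,W)=23
iteration 3: select AK,W (d=13); attach at lengths (11/2, 13/2); label the merged cluster AKW
  updated: d(AKW,OU)=22, d(AKW,Q)=23
iteration 4: select AKW,OU (d=22); attach at lengths (9/2, 15/2); label the merged cluster AKOUW
  updated: d(AKOUW,Q)=25
iteration 5: select AKOUW,Q (d=25); attach at lengths (3/2, 25/2); label the merged cluster AKOQUW
final tree: ((((A:1,K:1):11/2,W:13/2):9/2,(O:7/2,U:7/2):15/2):3/2,Q:25/2)
total length: 47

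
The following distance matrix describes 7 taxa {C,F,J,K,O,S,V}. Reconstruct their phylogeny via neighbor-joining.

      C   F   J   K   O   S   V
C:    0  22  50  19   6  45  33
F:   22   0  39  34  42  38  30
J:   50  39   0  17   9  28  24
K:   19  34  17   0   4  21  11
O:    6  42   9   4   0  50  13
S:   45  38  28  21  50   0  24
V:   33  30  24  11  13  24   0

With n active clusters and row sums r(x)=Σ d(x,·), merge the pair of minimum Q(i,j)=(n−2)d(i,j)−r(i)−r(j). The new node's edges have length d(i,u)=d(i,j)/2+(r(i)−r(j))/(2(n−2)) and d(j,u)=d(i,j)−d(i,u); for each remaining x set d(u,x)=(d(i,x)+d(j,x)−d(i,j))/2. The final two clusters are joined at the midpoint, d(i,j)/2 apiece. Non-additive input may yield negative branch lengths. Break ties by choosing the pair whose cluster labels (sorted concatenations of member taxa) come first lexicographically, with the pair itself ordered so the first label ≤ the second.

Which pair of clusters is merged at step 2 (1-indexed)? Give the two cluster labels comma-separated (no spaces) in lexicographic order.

1. join C+F (d=22, Q=-270) ⇒ CF; edges |C|=8, |F|=14
  updated: d(CF,J)=67/2, d(CF,K)=31/2, d(CF,O)=13, d(CF,S)=61/2, d(CF,V)=41/2
2. join J+O (d=9, Q=-329/2) ⇒ JO; edges |J|=117/16, |O|=27/16
  updated: d(CF,JO)=75/4, d(JO,K)=6, d(JO,S)=69/2, d(JO,V)=14
3. join JO+K (d=6, Q=-435/4) ⇒ JKO; edges |JO|=151/24, |K|=-7/24
  updated: d(CF,JKO)=113/8, d(JKO,S)=99/4, d(JKO,V)=19/2
4. join CF+JKO (d=113/8, Q=-341/4) ⇒ CFJKO; edges |CF|=45/4, |JKO|=23/8
  updated: d(CFJKO,S)=329/16, d(CFJKO,V)=127/16
5. join CFJKO+S (d=329/16, Q=-105/2) ⇒ CFJKOS; edges |CFJKO|=9/4, |S|=293/16
  updated: d(CFJKOS,V)=91/16
6. join CFJKOS+V (d=91/16) ⇒ CFJKOSV; edges |CFJKOS|=91/32, |V|=91/32
final tree: ((((C:8,F:14):45/4,((J:117/16,O:27/16):151/24,K:-7/24):23/8):9/4,S:293/16):91/32,V:91/32)
total length: 619/8

J,O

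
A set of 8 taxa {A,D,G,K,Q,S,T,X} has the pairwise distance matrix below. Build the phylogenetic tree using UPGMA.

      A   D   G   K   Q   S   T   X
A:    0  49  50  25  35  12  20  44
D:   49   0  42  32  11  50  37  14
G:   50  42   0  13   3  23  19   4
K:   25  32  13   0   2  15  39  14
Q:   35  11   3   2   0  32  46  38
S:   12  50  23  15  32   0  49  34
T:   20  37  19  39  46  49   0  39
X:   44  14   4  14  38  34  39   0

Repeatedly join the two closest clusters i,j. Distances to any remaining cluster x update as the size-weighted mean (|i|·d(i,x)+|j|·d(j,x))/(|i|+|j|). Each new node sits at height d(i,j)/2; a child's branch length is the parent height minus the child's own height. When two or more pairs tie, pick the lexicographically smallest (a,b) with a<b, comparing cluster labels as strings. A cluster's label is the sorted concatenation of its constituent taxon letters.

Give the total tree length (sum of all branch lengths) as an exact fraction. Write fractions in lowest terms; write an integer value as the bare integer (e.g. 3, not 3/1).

iteration 1: select K,Q (d=2); attach at lengths (1, 1); label the merged cluster KQ
  updated: d(A,KQ)=30, d(D,KQ)=43/2, d(G,KQ)=8, d(KQ,S)=47/2, d(KQ,T)=85/2, d(KQ,X)=26
iteration 2: select G,X (d=4); attach at lengths (2, 2); label the merged cluster GX
  updated: d(A,GX)=47, d(D,GX)=28, d(GX,KQ)=17, d(GX,S)=57/2, d(GX,T)=29
iteration 3: select A,S (d=12); attach at lengths (6, 6); label the merged cluster AS
  updated: d(AS,D)=99/2, d(AS,GX)=151/4, d(AS,KQ)=107/4, d(AS,T)=69/2
iteration 4: select GX,KQ (d=17); attach at lengths (13/2, 15/2); label the merged cluster GKQX
  updated: d(AS,GKQX)=129/4, d(D,GKQX)=99/4, d(GKQX,T)=143/4
iteration 5: select D,GKQX (d=99/4); attach at lengths (99/8, 31/8); label the merged cluster DGKQX
  updated: d(AS,DGKQX)=357/10, d(DGKQX,T)=36
iteration 6: select AS,T (d=69/2); attach at lengths (45/4, 69/4); label the merged cluster AST
  updated: d(AST,DGKQX)=179/5
iteration 7: select AST,DGKQX (d=179/5); attach at lengths (13/20, 221/40); label the merged cluster ADGKQSTX
final tree: (((A:6,S:6):45/4,T:69/4):13/20,(D:99/8,((G:2,X:2):13/2,(K:1,Q:1):15/2):31/8):221/40)
total length: 3317/40

3317/40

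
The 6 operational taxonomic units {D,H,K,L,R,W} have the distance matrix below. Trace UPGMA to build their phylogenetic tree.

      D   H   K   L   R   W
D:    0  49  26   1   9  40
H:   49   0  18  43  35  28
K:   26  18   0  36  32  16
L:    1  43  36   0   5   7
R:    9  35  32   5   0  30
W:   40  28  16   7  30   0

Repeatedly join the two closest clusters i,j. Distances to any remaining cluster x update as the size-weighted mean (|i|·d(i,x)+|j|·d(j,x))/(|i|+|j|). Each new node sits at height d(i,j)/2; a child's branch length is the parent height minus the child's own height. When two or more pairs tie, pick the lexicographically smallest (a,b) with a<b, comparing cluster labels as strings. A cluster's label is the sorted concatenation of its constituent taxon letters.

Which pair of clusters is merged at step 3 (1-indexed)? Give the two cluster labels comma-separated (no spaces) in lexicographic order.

K,W

iteration 1: select D,L (d=1); attach at lengths (1/2, 1/2); label the merged cluster DL
  updated: d(DL,H)=46, d(DL,K)=31, d(DL,R)=7, d(DL,W)=47/2
iteration 2: select DL,R (d=7); attach at lengths (3, 7/2); label the merged cluster DLR
  updated: d(DLR,H)=127/3, d(DLR,K)=94/3, d(DLR,W)=77/3
iteration 3: select K,W (d=16); attach at lengths (8, 8); label the merged cluster KW
  updated: d(DLR,KW)=57/2, d(H,KW)=23
iteration 4: select H,KW (d=23); attach at lengths (23/2, 7/2); label the merged cluster HKW
  updated: d(DLR,HKW)=298/9
iteration 5: select DLR,HKW (d=298/9); attach at lengths (235/18, 91/18); label the merged cluster DHKLRW
final tree: (((D:1/2,L:1/2):3,R:7/2):235/18,(H:23/2,(K:8,W:8):7/2):91/18)
total length: 1019/18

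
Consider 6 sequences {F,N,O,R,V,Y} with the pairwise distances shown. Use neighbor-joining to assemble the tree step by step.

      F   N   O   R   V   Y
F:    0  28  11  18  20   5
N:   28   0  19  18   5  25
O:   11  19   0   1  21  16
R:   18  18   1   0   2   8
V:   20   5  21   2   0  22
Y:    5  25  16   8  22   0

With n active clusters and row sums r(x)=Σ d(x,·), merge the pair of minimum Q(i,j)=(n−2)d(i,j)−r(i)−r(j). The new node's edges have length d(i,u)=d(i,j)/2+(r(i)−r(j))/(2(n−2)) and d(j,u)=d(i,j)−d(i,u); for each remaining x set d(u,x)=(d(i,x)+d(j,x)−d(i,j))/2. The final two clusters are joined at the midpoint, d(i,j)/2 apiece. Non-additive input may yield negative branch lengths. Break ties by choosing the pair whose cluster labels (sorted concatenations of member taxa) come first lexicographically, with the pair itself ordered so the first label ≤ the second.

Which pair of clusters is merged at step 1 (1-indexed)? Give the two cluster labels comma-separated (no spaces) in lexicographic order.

N,V

1. join N+V (d=5, Q=-145) ⇒ NV; edges |N|=45/8, |V|=-5/8
  updated: d(F,NV)=43/2, d(NV,O)=35/2, d(NV,R)=15/2, d(NV,Y)=21
2. join F+Y (d=5, Q=-181/2) ⇒ FY; edges |F|=41/12, |Y|=19/12
  updated: d(FY,NV)=75/4, d(FY,O)=11, d(FY,R)=21/2
3. join FY+O (d=11, Q=-191/4) ⇒ FOY; edges |FY|=131/16, |O|=45/16
  updated: d(FOY,NV)=101/8, d(FOY,R)=1/4
4. join FOY+NV (d=101/8, Q=-163/8) ⇒ FNOVY; edges |FOY|=43/16, |NV|=159/16
  updated: d(FNOVY,R)=-39/16
5. join FNOVY+R (d=-39/16) ⇒ FNORVY; edges |FNOVY|=-39/32, |R|=-39/32
final tree: ((((F:41/12,Y:19/12):131/16,O:45/16):43/16,(N:45/8,V:-5/8):159/16):-39/32,R:-39/32)
total length: 499/16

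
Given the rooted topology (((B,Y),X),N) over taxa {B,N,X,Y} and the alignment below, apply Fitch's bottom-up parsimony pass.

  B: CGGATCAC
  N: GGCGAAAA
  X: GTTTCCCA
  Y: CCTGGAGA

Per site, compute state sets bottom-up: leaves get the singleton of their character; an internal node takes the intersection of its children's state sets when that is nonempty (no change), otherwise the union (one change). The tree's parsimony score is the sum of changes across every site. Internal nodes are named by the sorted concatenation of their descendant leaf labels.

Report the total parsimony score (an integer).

BY@0: {C} ∩ {C} = {C} (intersection, +0)
BXY@0: {C} ∪ {G} = {C,G} (union, +1)
BNXY@0: {C,G} ∩ {G} = {G} (intersection, +0)
BY@1: {G} ∪ {C} = {C,G} (union, +1)
BXY@1: {C,G} ∪ {T} = {C,G,T} (union, +1)
BNXY@1: {C,G,T} ∩ {G} = {G} (intersection, +0)
BY@2: {G} ∪ {T} = {G,T} (union, +1)
BXY@2: {G,T} ∩ {T} = {T} (intersection, +0)
BNXY@2: {T} ∪ {C} = {C,T} (union, +1)
BY@3: {A} ∪ {G} = {A,G} (union, +1)
BXY@3: {A,G} ∪ {T} = {A,G,T} (union, +1)
BNXY@3: {A,G,T} ∩ {G} = {G} (intersection, +0)
BY@4: {T} ∪ {G} = {G,T} (union, +1)
BXY@4: {G,T} ∪ {C} = {C,G,T} (union, +1)
BNXY@4: {C,G,T} ∪ {A} = {A,C,G,T} (union, +1)
BY@5: {C} ∪ {A} = {A,C} (union, +1)
BXY@5: {A,C} ∩ {C} = {C} (intersection, +0)
BNXY@5: {C} ∪ {A} = {A,C} (union, +1)
BY@6: {A} ∪ {G} = {A,G} (union, +1)
BXY@6: {A,G} ∪ {C} = {A,C,G} (union, +1)
BNXY@6: {A,C,G} ∩ {A} = {A} (intersection, +0)
BY@7: {C} ∪ {A} = {A,C} (union, +1)
BXY@7: {A,C} ∩ {A} = {A} (intersection, +0)
BNXY@7: {A} ∩ {A} = {A} (intersection, +0)
per-site changes: [1, 2, 2, 2, 3, 2, 2, 1]; total = 15

15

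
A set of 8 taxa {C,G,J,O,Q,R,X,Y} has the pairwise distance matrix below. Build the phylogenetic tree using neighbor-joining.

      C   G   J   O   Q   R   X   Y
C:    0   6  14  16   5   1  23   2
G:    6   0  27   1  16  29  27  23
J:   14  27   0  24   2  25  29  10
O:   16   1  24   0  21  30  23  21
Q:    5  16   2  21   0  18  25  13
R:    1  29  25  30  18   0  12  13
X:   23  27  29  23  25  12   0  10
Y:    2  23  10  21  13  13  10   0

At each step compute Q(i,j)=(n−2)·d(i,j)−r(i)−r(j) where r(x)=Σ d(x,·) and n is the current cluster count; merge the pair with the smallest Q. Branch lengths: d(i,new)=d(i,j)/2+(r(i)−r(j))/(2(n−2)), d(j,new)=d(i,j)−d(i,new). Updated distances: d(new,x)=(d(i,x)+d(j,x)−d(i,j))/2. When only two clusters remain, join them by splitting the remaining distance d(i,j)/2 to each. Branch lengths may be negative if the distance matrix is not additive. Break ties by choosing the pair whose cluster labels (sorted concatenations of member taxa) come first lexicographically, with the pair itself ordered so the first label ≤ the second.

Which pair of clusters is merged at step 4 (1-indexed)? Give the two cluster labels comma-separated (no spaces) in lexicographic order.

1. join G+O (d=1, Q=-259) ⇒ GO; edges |G|=-1/12, |O|=13/12
  updated: d(C,GO)=21/2, d(GO,J)=25, d(GO,Q)=18, d(GO,R)=29, d(GO,X)=49/2, d(GO,Y)=43/2
2. join J+Q (d=2, Q=-176) ⇒ JQ; edges |J|=17/5, |Q|=-7/5
  updated: d(C,JQ)=17/2, d(GO,JQ)=41/2, d(JQ,R)=41/2, d(JQ,X)=26, d(JQ,Y)=21/2
3. join R+X (d=12, Q=-123) ⇒ RX; edges |R|=7/2, |X|=17/2
  updated: d(C,RX)=6, d(GO,RX)=83/4, d(JQ,RX)=69/4, d(RX,Y)=11/2
4. join RX+Y (d=11/2, Q=-145/2) ⇒ RXY; edges |RX|=53/12, |Y|=13/12
  updated: d(C,RXY)=5/4, d(GO,RXY)=147/8, d(JQ,RXY)=89/8
5. join C+GO (d=21/2, Q=-389/8) ⇒ CGO; edges |C|=-65/32, |GO|=401/32
  updated: d(CGO,JQ)=37/4, d(CGO,RXY)=73/16
6. join CGO+JQ (d=37/4, Q=-399/16) ⇒ CGJOQ; edges |CGO|=43/32, |JQ|=253/32
  updated: d(CGJOQ,RXY)=103/32
7. join CGJOQ+RXY (d=103/32) ⇒ CGJOQRXY; edges |CGJOQ|=103/64, |RXY|=103/64
final tree: (((C:-65/32,(G:-1/12,O:13/12):401/32):43/32,(J:17/5,Q:-7/5):253/32):103/64,((R:7/2,X:17/2):53/12,Y:13/12):103/64)
total length: 1391/32

RX,Y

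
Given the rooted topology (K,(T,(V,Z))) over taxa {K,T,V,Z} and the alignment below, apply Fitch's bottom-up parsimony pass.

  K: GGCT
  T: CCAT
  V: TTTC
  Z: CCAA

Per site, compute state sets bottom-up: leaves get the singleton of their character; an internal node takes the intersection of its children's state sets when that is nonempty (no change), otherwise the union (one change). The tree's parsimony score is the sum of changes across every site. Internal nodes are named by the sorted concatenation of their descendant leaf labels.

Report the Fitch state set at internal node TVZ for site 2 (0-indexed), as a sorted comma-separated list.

site 0, node VZ: V={T} ∪ Z={C} → {C,T} (+1)
site 0, node TVZ: T={C} ∩ VZ={C,T} → {C} (+0)
site 0, node KTVZ: K={G} ∪ TVZ={C} → {C,G} (+1)
site 1, node VZ: V={T} ∪ Z={C} → {C,T} (+1)
site 1, node TVZ: T={C} ∩ VZ={C,T} → {C} (+0)
site 1, node KTVZ: K={G} ∪ TVZ={C} → {C,G} (+1)
site 2, node VZ: V={T} ∪ Z={A} → {A,T} (+1)
site 2, node TVZ: T={A} ∩ VZ={A,T} → {A} (+0)
site 2, node KTVZ: K={C} ∪ TVZ={A} → {A,C} (+1)
site 3, node VZ: V={C} ∪ Z={A} → {A,C} (+1)
site 3, node TVZ: T={T} ∪ VZ={A,C} → {A,C,T} (+1)
site 3, node KTVZ: K={T} ∩ TVZ={A,C,T} → {T} (+0)
per-site changes: [2, 2, 2, 2]; total = 8

A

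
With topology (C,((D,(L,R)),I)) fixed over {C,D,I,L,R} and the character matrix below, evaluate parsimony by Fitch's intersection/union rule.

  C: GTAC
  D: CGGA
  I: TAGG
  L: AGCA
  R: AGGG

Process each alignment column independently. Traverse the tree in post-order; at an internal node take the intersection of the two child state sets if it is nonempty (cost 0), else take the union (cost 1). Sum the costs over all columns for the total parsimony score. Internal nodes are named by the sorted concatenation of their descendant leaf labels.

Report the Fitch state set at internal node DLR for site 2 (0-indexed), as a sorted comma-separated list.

site 0, node LR: L={A} ∩ R={A} → {A} (+0)
site 0, node DLR: D={C} ∪ LR={A} → {A,C} (+1)
site 0, node DILR: DLR={A,C} ∪ I={T} → {A,C,T} (+1)
site 0, node CDILR: C={G} ∪ DILR={A,C,T} → {A,C,G,T} (+1)
site 1, node LR: L={G} ∩ R={G} → {G} (+0)
site 1, node DLR: D={G} ∩ LR={G} → {G} (+0)
site 1, node DILR: DLR={G} ∪ I={A} → {A,G} (+1)
site 1, node CDILR: C={T} ∪ DILR={A,G} → {A,G,T} (+1)
site 2, node LR: L={C} ∪ R={G} → {C,G} (+1)
site 2, node DLR: D={G} ∩ LR={C,G} → {G} (+0)
site 2, node DILR: DLR={G} ∩ I={G} → {G} (+0)
site 2, node CDILR: C={A} ∪ DILR={G} → {A,G} (+1)
site 3, node LR: L={A} ∪ R={G} → {A,G} (+1)
site 3, node DLR: D={A} ∩ LR={A,G} → {A} (+0)
site 3, node DILR: DLR={A} ∪ I={G} → {A,G} (+1)
site 3, node CDILR: C={C} ∪ DILR={A,G} → {A,C,G} (+1)
per-site changes: [3, 2, 2, 3]; total = 10

G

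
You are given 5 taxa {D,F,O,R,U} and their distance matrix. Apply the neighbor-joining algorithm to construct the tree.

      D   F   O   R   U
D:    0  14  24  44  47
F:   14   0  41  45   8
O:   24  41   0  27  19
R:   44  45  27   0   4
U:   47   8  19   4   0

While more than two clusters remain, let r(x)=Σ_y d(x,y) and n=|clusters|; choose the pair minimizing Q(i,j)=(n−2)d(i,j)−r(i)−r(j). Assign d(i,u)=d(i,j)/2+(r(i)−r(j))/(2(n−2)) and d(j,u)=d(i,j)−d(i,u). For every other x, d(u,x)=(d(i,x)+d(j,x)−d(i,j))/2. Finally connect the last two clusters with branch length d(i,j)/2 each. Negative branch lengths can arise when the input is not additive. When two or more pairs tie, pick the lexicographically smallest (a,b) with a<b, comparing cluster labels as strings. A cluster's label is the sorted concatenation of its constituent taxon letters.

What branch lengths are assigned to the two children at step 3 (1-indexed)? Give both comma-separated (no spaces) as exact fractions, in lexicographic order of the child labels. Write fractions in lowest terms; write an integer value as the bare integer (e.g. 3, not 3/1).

45/4,33/4

iteration 1: select D,F (d=14, Q=-195); attach at lengths (21/2, 7/2); label the merged cluster DF
  updated: d(DF,O)=51/2, d(DF,R)=75/2, d(DF,U)=41/2
iteration 2: select DF,O (d=51/2, Q=-104); attach at lengths (63/4, 39/4); label the merged cluster DFO
  updated: d(DFO,R)=39/2, d(DFO,U)=7
iteration 3: select DFO,R (d=39/2, Q=-61/2); attach at lengths (45/4, 33/4); label the merged cluster DFOR
  updated: d(DFOR,U)=-17/4
iteration 4: select DFOR,U (d=-17/4); attach at lengths (-17/8, -17/8); label the merged cluster DFORU
final tree: ((((D:21/2,F:7/2):63/4,O:39/4):45/4,R:33/4):-17/8,U:-17/8)
total length: 219/4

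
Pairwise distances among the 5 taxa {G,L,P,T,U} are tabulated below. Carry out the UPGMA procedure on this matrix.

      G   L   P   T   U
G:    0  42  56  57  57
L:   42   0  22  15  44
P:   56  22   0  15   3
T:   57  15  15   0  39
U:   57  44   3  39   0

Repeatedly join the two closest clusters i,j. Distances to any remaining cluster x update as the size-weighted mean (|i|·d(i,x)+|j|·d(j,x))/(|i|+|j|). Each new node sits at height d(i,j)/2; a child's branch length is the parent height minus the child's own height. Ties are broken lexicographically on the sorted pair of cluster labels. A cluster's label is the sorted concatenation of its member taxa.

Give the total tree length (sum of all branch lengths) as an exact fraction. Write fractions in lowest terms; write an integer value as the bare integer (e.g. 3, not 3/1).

77

iteration 1: select P,U (d=3); attach at lengths (3/2, 3/2); label the merged cluster PU
  updated: d(G,PU)=113/2, d(L,PU)=33, d(PU,T)=27
iteration 2: select L,T (d=15); attach at lengths (15/2, 15/2); label the merged cluster LT
  updated: d(G,LT)=99/2, d(LT,PU)=30
iteration 3: select LT,PU (d=30); attach at lengths (15/2, 27/2); label the merged cluster LPTU
  updated: d(G,LPTU)=53
iteration 4: select G,LPTU (d=53); attach at lengths (53/2, 23/2); label the merged cluster GLPTU
final tree: (G:53/2,((L:15/2,T:15/2):15/2,(P:3/2,U:3/2):27/2):23/2)
total length: 77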